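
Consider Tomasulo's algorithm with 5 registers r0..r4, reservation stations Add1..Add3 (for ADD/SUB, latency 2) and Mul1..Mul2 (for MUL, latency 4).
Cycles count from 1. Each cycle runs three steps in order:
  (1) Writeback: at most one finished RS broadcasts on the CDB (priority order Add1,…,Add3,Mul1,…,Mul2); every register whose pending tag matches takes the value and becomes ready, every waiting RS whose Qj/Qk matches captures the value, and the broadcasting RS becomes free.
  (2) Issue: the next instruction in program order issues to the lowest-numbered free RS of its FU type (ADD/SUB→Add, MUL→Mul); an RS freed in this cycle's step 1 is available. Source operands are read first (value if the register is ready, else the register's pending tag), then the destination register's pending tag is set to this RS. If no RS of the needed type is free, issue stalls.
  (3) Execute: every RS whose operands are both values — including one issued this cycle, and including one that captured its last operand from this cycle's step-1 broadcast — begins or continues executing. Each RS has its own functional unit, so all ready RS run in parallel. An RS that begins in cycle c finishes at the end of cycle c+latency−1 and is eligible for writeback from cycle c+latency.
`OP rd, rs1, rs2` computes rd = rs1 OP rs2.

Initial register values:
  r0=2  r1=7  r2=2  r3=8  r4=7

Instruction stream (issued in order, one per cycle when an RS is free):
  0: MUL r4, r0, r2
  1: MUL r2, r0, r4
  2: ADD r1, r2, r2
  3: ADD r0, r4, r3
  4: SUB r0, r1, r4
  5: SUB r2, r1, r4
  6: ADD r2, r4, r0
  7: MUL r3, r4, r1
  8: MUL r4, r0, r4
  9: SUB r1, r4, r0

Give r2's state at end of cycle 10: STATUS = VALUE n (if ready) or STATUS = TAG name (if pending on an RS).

c1: issue MUL r4<-Mul1 | r0:2,r1:7,r2:2,r3:8,r4:Mul1
c2: issue MUL r2<-Mul2 | r0:2,r1:7,r2:Mul2,r3:8,r4:Mul1
c3: issue ADD r1<-Add1 | r0:2,r1:Add1,r2:Mul2,r3:8,r4:Mul1
c4: issue ADD r0<-Add2 | r0:Add2,r1:Add1,r2:Mul2,r3:8,r4:Mul1
c5: CDB Mul1=4; issue SUB r0<-Add3 | r0:Add3,r1:Add1,r2:Mul2,r3:8,r4:4
c6: stall | r0:Add3,r1:Add1,r2:Mul2,r3:8,r4:4
c7: CDB Add2=12; issue SUB r2<-Add2 | r0:Add3,r1:Add1,r2:Add2,r3:8,r4:4
c8: stall | r0:Add3,r1:Add1,r2:Add2,r3:8,r4:4
c9: CDB Mul2=8; stall | r0:Add3,r1:Add1,r2:Add2,r3:8,r4:4
c10: stall | r0:Add3,r1:Add1,r2:Add2,r3:8,r4:4

STATUS = TAG Add2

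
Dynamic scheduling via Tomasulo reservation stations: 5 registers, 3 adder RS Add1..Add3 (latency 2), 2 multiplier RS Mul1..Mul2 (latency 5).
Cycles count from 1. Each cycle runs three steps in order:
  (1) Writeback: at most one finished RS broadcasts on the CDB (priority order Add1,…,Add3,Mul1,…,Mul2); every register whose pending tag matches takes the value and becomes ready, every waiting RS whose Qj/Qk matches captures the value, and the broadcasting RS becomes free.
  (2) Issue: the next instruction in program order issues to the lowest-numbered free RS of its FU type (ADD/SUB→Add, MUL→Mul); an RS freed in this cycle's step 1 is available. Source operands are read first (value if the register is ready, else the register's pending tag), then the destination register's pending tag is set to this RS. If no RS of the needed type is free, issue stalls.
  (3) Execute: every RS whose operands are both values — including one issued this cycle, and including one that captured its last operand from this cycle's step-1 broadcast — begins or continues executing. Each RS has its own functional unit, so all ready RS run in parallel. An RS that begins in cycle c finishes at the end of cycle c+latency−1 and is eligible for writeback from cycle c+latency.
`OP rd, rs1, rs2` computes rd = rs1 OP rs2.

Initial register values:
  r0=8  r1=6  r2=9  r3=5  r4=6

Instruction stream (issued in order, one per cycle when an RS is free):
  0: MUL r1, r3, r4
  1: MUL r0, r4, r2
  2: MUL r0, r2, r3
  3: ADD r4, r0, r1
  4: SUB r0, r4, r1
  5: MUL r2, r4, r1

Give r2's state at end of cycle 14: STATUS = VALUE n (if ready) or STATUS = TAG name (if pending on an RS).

STATUS = TAG Mul2

  c1: issue MUL r1<-Mul1  regs: r0:8,r1:Mul1,r2:9,r3:5,r4:6
  c2: issue MUL r0<-Mul2  regs: r0:Mul2,r1:Mul1,r2:9,r3:5,r4:6
  c3: stall  regs: r0:Mul2,r1:Mul1,r2:9,r3:5,r4:6
  c4: stall  regs: r0:Mul2,r1:Mul1,r2:9,r3:5,r4:6
  c5: stall  regs: r0:Mul2,r1:Mul1,r2:9,r3:5,r4:6
  c6: CDB Mul1=30; issue MUL r0<-Mul1  regs: r0:Mul1,r1:30,r2:9,r3:5,r4:6
  c7: CDB Mul2=54; issue ADD r4<-Add1  regs: r0:Mul1,r1:30,r2:9,r3:5,r4:Add1
  c8: issue SUB r0<-Add2  regs: r0:Add2,r1:30,r2:9,r3:5,r4:Add1
  c9: issue MUL r2<-Mul2  regs: r0:Add2,r1:30,r2:Mul2,r3:5,r4:Add1
  c10: -  regs: r0:Add2,r1:30,r2:Mul2,r3:5,r4:Add1
  c11: CDB Mul1=45  regs: r0:Add2,r1:30,r2:Mul2,r3:5,r4:Add1
  c12: -  regs: r0:Add2,r1:30,r2:Mul2,r3:5,r4:Add1
  c13: CDB Add1=75  regs: r0:Add2,r1:30,r2:Mul2,r3:5,r4:75
  c14: -  regs: r0:Add2,r1:30,r2:Mul2,r3:5,r4:75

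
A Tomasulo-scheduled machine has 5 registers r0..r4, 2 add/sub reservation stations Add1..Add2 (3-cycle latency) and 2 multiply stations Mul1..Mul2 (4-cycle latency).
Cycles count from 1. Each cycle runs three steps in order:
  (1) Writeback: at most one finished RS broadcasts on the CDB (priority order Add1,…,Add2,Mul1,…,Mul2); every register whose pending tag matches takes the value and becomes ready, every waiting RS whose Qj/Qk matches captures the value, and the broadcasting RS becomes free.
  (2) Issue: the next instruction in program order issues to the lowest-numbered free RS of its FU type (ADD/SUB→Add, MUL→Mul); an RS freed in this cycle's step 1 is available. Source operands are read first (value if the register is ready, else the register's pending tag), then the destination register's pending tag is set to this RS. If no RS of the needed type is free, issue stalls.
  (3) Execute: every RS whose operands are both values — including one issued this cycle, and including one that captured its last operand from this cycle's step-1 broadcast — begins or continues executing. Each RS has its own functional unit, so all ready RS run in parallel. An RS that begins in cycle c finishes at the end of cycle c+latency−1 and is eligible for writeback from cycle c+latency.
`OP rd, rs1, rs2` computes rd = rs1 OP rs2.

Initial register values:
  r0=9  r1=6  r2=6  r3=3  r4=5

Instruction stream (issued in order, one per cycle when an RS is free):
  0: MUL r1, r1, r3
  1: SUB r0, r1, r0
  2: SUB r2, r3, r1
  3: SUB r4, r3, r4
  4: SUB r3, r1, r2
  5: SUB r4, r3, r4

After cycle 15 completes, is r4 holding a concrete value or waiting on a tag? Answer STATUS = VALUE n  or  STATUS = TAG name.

STATUS = VALUE 35

cycle 1: issue MUL r1<-Mul1 // r0:9,r1:Mul1,r2:6,r3:3,r4:5
cycle 2: issue SUB r0<-Add1 // r0:Add1,r1:Mul1,r2:6,r3:3,r4:5
cycle 3: issue SUB r2<-Add2 // r0:Add1,r1:Mul1,r2:Add2,r3:3,r4:5
cycle 4: stall // r0:Add1,r1:Mul1,r2:Add2,r3:3,r4:5
cycle 5: CDB Mul1=18; stall // r0:Add1,r1:18,r2:Add2,r3:3,r4:5
cycle 6: stall // r0:Add1,r1:18,r2:Add2,r3:3,r4:5
cycle 7: stall // r0:Add1,r1:18,r2:Add2,r3:3,r4:5
cycle 8: CDB Add1=9; issue SUB r4<-Add1 // r0:9,r1:18,r2:Add2,r3:3,r4:Add1
cycle 9: CDB Add2=-15; issue SUB r3<-Add2 // r0:9,r1:18,r2:-15,r3:Add2,r4:Add1
cycle 10: stall // r0:9,r1:18,r2:-15,r3:Add2,r4:Add1
cycle 11: CDB Add1=-2; issue SUB r4<-Add1 // r0:9,r1:18,r2:-15,r3:Add2,r4:Add1
cycle 12: CDB Add2=33 // r0:9,r1:18,r2:-15,r3:33,r4:Add1
cycle 13: - // r0:9,r1:18,r2:-15,r3:33,r4:Add1
cycle 14: - // r0:9,r1:18,r2:-15,r3:33,r4:Add1
cycle 15: CDB Add1=35 // r0:9,r1:18,r2:-15,r3:33,r4:35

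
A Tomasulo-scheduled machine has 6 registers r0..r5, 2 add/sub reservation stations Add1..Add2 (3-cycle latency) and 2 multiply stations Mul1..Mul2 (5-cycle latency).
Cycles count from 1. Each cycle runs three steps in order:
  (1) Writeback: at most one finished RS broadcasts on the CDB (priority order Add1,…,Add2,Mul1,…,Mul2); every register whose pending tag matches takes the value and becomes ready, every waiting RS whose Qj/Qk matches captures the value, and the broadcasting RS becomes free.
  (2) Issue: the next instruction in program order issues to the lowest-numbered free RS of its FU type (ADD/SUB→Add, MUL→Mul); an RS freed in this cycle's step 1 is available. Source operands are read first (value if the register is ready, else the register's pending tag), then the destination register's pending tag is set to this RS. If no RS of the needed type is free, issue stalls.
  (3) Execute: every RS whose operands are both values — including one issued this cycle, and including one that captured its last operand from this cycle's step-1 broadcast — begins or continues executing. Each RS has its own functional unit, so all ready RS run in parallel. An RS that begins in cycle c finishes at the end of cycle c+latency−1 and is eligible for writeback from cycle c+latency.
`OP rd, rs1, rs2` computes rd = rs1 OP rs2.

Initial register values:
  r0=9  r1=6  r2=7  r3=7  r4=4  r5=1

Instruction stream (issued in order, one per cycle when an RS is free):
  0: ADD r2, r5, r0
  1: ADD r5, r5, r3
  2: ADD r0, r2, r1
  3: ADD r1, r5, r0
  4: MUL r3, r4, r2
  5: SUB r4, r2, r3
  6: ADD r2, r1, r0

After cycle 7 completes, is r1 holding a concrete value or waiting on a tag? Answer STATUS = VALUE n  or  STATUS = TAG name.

STATUS = TAG Add2

  c1: issue ADD r2<-Add1  regs: r0:9,r1:6,r2:Add1,r3:7,r4:4,r5:1
  c2: issue ADD r5<-Add2  regs: r0:9,r1:6,r2:Add1,r3:7,r4:4,r5:Add2
  c3: stall  regs: r0:9,r1:6,r2:Add1,r3:7,r4:4,r5:Add2
  c4: CDB Add1=10; issue ADD r0<-Add1  regs: r0:Add1,r1:6,r2:10,r3:7,r4:4,r5:Add2
  c5: CDB Add2=8; issue ADD r1<-Add2  regs: r0:Add1,r1:Add2,r2:10,r3:7,r4:4,r5:8
  c6: issue MUL r3<-Mul1  regs: r0:Add1,r1:Add2,r2:10,r3:Mul1,r4:4,r5:8
  c7: CDB Add1=16; issue SUB r4<-Add1  regs: r0:16,r1:Add2,r2:10,r3:Mul1,r4:Add1,r5:8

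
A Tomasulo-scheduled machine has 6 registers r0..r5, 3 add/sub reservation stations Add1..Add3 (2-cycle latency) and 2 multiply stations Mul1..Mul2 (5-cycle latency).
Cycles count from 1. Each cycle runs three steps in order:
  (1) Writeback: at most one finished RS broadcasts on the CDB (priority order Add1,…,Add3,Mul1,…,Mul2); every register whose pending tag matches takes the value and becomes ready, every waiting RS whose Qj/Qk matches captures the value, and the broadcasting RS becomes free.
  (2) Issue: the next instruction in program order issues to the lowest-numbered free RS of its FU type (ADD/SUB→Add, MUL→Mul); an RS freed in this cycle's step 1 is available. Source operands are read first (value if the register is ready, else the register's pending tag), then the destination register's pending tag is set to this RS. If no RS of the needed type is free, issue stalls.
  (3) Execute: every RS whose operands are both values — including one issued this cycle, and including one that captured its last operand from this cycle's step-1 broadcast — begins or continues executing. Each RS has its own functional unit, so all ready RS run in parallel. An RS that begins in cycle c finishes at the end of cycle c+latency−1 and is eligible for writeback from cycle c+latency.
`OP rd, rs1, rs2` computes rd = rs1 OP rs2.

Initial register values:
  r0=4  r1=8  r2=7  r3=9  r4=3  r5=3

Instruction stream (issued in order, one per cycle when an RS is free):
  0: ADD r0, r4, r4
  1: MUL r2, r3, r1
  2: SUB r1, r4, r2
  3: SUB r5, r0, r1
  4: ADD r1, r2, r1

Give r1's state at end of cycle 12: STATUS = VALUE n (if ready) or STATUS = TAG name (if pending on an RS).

STATUS = VALUE 3

cycle 1: issue ADD r0<-Add1 // r0:Add1,r1:8,r2:7,r3:9,r4:3,r5:3
cycle 2: issue MUL r2<-Mul1 // r0:Add1,r1:8,r2:Mul1,r3:9,r4:3,r5:3
cycle 3: CDB Add1=6; issue SUB r1<-Add1 // r0:6,r1:Add1,r2:Mul1,r3:9,r4:3,r5:3
cycle 4: issue SUB r5<-Add2 // r0:6,r1:Add1,r2:Mul1,r3:9,r4:3,r5:Add2
cycle 5: issue ADD r1<-Add3 // r0:6,r1:Add3,r2:Mul1,r3:9,r4:3,r5:Add2
cycle 6: - // r0:6,r1:Add3,r2:Mul1,r3:9,r4:3,r5:Add2
cycle 7: CDB Mul1=72 // r0:6,r1:Add3,r2:72,r3:9,r4:3,r5:Add2
cycle 8: - // r0:6,r1:Add3,r2:72,r3:9,r4:3,r5:Add2
cycle 9: CDB Add1=-69 // r0:6,r1:Add3,r2:72,r3:9,r4:3,r5:Add2
cycle 10: - // r0:6,r1:Add3,r2:72,r3:9,r4:3,r5:Add2
cycle 11: CDB Add2=75 // r0:6,r1:Add3,r2:72,r3:9,r4:3,r5:75
cycle 12: CDB Add3=3 // r0:6,r1:3,r2:72,r3:9,r4:3,r5:75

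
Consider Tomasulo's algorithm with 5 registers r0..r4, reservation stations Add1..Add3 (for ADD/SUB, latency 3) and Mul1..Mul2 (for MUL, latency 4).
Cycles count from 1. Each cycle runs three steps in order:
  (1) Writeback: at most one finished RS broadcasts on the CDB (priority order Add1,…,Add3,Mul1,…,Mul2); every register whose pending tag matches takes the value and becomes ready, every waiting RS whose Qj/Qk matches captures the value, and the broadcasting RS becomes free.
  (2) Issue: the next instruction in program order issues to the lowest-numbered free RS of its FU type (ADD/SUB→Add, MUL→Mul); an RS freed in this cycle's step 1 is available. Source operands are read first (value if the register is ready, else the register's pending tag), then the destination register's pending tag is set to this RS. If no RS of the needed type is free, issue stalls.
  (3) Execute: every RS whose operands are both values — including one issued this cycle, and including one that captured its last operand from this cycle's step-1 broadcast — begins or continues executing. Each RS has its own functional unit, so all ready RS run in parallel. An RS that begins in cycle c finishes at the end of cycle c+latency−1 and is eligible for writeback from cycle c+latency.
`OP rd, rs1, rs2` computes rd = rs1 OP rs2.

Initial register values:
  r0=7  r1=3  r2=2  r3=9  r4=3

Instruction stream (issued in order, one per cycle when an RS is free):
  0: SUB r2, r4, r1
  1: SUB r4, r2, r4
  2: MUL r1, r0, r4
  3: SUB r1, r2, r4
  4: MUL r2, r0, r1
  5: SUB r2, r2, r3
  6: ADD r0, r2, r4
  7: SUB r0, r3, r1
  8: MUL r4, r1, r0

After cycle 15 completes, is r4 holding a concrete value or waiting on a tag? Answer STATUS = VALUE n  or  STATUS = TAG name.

STATUS = TAG Mul1

c1: issue SUB r2<-Add1 | r0:7,r1:3,r2:Add1,r3:9,r4:3
c2: issue SUB r4<-Add2 | r0:7,r1:3,r2:Add1,r3:9,r4:Add2
c3: issue MUL r1<-Mul1 | r0:7,r1:Mul1,r2:Add1,r3:9,r4:Add2
c4: CDB Add1=0; issue SUB r1<-Add1 | r0:7,r1:Add1,r2:0,r3:9,r4:Add2
c5: issue MUL r2<-Mul2 | r0:7,r1:Add1,r2:Mul2,r3:9,r4:Add2
c6: issue SUB r2<-Add3 | r0:7,r1:Add1,r2:Add3,r3:9,r4:Add2
c7: CDB Add2=-3; issue ADD r0<-Add2 | r0:Add2,r1:Add1,r2:Add3,r3:9,r4:-3
c8: stall | r0:Add2,r1:Add1,r2:Add3,r3:9,r4:-3
c9: stall | r0:Add2,r1:Add1,r2:Add3,r3:9,r4:-3
c10: CDB Add1=3; issue SUB r0<-Add1 | r0:Add1,r1:3,r2:Add3,r3:9,r4:-3
c11: CDB Mul1=-21; issue MUL r4<-Mul1 | r0:Add1,r1:3,r2:Add3,r3:9,r4:Mul1
c12: - | r0:Add1,r1:3,r2:Add3,r3:9,r4:Mul1
c13: CDB Add1=6 | r0:6,r1:3,r2:Add3,r3:9,r4:Mul1
c14: CDB Mul2=21 | r0:6,r1:3,r2:Add3,r3:9,r4:Mul1
c15: - | r0:6,r1:3,r2:Add3,r3:9,r4:Mul1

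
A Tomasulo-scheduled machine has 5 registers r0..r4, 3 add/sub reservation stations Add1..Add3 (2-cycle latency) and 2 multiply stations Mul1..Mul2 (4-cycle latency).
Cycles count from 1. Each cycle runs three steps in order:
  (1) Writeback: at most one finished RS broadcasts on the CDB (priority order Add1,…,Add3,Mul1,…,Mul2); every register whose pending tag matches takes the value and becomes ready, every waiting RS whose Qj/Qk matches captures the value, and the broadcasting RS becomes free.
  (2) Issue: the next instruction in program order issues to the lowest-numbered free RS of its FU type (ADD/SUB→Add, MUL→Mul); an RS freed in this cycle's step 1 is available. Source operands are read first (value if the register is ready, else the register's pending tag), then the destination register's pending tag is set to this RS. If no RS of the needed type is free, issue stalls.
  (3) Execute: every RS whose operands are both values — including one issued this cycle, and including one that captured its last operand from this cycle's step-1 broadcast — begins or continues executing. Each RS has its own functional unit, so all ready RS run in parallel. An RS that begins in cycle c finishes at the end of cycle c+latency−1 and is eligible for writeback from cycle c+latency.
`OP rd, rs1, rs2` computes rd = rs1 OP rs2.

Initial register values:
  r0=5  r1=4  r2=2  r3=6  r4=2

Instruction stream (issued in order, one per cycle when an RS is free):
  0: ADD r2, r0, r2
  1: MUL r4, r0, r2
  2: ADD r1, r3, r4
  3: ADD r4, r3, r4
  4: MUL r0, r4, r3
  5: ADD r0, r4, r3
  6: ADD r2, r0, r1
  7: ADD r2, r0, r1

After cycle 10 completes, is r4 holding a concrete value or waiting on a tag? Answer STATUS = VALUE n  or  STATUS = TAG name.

STATUS = VALUE 41

cycle 1: issue ADD r2<-Add1 // r0:5,r1:4,r2:Add1,r3:6,r4:2
cycle 2: issue MUL r4<-Mul1 // r0:5,r1:4,r2:Add1,r3:6,r4:Mul1
cycle 3: CDB Add1=7; issue ADD r1<-Add1 // r0:5,r1:Add1,r2:7,r3:6,r4:Mul1
cycle 4: issue ADD r4<-Add2 // r0:5,r1:Add1,r2:7,r3:6,r4:Add2
cycle 5: issue MUL r0<-Mul2 // r0:Mul2,r1:Add1,r2:7,r3:6,r4:Add2
cycle 6: issue ADD r0<-Add3 // r0:Add3,r1:Add1,r2:7,r3:6,r4:Add2
cycle 7: CDB Mul1=35; stall // r0:Add3,r1:Add1,r2:7,r3:6,r4:Add2
cycle 8: stall // r0:Add3,r1:Add1,r2:7,r3:6,r4:Add2
cycle 9: CDB Add1=41; issue ADD r2<-Add1 // r0:Add3,r1:41,r2:Add1,r3:6,r4:Add2
cycle 10: CDB Add2=41; issue ADD r2<-Add2 // r0:Add3,r1:41,r2:Add2,r3:6,r4:41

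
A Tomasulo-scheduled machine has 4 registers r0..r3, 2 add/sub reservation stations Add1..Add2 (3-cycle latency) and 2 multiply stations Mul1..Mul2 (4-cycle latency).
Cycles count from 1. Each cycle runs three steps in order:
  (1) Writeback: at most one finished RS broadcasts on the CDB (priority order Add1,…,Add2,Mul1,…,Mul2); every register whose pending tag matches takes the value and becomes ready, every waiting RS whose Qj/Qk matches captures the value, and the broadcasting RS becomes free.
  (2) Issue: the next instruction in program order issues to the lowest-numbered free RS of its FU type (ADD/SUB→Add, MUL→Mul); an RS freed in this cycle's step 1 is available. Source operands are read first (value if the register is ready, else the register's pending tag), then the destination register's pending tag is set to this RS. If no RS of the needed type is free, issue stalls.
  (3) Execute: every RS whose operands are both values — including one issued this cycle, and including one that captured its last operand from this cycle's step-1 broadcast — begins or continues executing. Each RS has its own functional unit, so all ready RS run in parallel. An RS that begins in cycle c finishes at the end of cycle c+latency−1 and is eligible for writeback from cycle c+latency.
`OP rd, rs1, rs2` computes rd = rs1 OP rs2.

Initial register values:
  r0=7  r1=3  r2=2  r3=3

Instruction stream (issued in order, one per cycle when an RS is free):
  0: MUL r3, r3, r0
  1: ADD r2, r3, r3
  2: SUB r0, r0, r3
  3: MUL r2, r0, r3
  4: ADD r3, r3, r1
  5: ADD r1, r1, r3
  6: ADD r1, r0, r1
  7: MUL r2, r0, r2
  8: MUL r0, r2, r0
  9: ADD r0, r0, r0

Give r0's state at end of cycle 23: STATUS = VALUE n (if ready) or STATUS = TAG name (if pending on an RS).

STATUS = TAG Add2

c1: issue MUL r3<-Mul1 | r0:7,r1:3,r2:2,r3:Mul1
c2: issue ADD r2<-Add1 | r0:7,r1:3,r2:Add1,r3:Mul1
c3: issue SUB r0<-Add2 | r0:Add2,r1:3,r2:Add1,r3:Mul1
c4: issue MUL r2<-Mul2 | r0:Add2,r1:3,r2:Mul2,r3:Mul1
c5: CDB Mul1=21; stall | r0:Add2,r1:3,r2:Mul2,r3:21
c6: stall | r0:Add2,r1:3,r2:Mul2,r3:21
c7: stall | r0:Add2,r1:3,r2:Mul2,r3:21
c8: CDB Add1=42; issue ADD r3<-Add1 | r0:Add2,r1:3,r2:Mul2,r3:Add1
c9: CDB Add2=-14; issue ADD r1<-Add2 | r0:-14,r1:Add2,r2:Mul2,r3:Add1
c10: stall | r0:-14,r1:Add2,r2:Mul2,r3:Add1
c11: CDB Add1=24; issue ADD r1<-Add1 | r0:-14,r1:Add1,r2:Mul2,r3:24
c12: issue MUL r2<-Mul1 | r0:-14,r1:Add1,r2:Mul1,r3:24
c13: CDB Mul2=-294; issue MUL r0<-Mul2 | r0:Mul2,r1:Add1,r2:Mul1,r3:24
c14: CDB Add2=27; issue ADD r0<-Add2 | r0:Add2,r1:Add1,r2:Mul1,r3:24
c15: - | r0:Add2,r1:Add1,r2:Mul1,r3:24
c16: - | r0:Add2,r1:Add1,r2:Mul1,r3:24
c17: CDB Add1=13 | r0:Add2,r1:13,r2:Mul1,r3:24
c18: CDB Mul1=4116 | r0:Add2,r1:13,r2:4116,r3:24
c19: - | r0:Add2,r1:13,r2:4116,r3:24
c20: - | r0:Add2,r1:13,r2:4116,r3:24
c21: - | r0:Add2,r1:13,r2:4116,r3:24
c22: CDB Mul2=-57624 | r0:Add2,r1:13,r2:4116,r3:24
c23: - | r0:Add2,r1:13,r2:4116,r3:24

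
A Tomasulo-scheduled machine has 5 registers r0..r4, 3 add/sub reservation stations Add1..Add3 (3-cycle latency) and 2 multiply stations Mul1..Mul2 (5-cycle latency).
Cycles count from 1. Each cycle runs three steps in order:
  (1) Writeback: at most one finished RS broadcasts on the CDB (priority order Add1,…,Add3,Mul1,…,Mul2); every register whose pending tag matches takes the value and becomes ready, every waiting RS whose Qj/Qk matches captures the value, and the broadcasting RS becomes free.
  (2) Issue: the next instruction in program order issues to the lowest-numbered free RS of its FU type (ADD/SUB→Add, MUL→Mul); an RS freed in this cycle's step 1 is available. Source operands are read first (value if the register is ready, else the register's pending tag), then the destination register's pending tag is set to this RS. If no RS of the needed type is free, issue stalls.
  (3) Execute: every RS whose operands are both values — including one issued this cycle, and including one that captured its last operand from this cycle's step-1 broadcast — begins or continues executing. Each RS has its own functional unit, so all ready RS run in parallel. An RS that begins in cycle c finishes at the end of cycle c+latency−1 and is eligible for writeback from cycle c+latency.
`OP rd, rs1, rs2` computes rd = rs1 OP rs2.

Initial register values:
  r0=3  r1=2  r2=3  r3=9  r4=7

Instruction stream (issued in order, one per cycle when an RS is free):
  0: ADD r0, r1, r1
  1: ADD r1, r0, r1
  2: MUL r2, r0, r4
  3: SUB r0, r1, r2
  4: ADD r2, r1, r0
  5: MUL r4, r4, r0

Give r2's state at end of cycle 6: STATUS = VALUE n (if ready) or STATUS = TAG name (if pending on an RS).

  c1: issue ADD r0<-Add1  regs: r0:Add1,r1:2,r2:3,r3:9,r4:7
  c2: issue ADD r1<-Add2  regs: r0:Add1,r1:Add2,r2:3,r3:9,r4:7
  c3: issue MUL r2<-Mul1  regs: r0:Add1,r1:Add2,r2:Mul1,r3:9,r4:7
  c4: CDB Add1=4; issue SUB r0<-Add1  regs: r0:Add1,r1:Add2,r2:Mul1,r3:9,r4:7
  c5: issue ADD r2<-Add3  regs: r0:Add1,r1:Add2,r2:Add3,r3:9,r4:7
  c6: issue MUL r4<-Mul2  regs: r0:Add1,r1:Add2,r2:Add3,r3:9,r4:Mul2

STATUS = TAG Add3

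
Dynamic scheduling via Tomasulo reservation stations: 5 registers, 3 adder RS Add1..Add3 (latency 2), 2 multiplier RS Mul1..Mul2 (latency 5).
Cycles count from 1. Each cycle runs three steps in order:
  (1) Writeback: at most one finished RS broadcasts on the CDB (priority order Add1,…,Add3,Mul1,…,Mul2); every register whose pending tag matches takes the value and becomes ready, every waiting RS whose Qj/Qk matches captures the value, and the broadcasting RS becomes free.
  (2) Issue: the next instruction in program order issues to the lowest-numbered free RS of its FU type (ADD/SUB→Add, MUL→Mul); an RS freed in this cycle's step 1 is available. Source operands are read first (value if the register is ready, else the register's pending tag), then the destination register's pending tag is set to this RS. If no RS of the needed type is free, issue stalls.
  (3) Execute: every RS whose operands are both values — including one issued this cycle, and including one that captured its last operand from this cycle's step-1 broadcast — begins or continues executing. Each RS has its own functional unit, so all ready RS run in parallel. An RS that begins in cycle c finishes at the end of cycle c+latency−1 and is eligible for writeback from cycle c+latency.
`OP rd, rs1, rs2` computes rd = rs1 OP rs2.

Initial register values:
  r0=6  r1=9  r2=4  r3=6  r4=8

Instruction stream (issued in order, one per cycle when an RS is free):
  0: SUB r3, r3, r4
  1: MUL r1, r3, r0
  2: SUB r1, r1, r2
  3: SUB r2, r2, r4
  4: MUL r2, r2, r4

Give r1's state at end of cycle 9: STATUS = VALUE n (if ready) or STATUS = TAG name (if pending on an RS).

  c1: issue SUB r3<-Add1  regs: r0:6,r1:9,r2:4,r3:Add1,r4:8
  c2: issue MUL r1<-Mul1  regs: r0:6,r1:Mul1,r2:4,r3:Add1,r4:8
  c3: CDB Add1=-2; issue SUB r1<-Add1  regs: r0:6,r1:Add1,r2:4,r3:-2,r4:8
  c4: issue SUB r2<-Add2  regs: r0:6,r1:Add1,r2:Add2,r3:-2,r4:8
  c5: issue MUL r2<-Mul2  regs: r0:6,r1:Add1,r2:Mul2,r3:-2,r4:8
  c6: CDB Add2=-4  regs: r0:6,r1:Add1,r2:Mul2,r3:-2,r4:8
  c7: -  regs: r0:6,r1:Add1,r2:Mul2,r3:-2,r4:8
  c8: CDB Mul1=-12  regs: r0:6,r1:Add1,r2:Mul2,r3:-2,r4:8
  c9: -  regs: r0:6,r1:Add1,r2:Mul2,r3:-2,r4:8

STATUS = TAG Add1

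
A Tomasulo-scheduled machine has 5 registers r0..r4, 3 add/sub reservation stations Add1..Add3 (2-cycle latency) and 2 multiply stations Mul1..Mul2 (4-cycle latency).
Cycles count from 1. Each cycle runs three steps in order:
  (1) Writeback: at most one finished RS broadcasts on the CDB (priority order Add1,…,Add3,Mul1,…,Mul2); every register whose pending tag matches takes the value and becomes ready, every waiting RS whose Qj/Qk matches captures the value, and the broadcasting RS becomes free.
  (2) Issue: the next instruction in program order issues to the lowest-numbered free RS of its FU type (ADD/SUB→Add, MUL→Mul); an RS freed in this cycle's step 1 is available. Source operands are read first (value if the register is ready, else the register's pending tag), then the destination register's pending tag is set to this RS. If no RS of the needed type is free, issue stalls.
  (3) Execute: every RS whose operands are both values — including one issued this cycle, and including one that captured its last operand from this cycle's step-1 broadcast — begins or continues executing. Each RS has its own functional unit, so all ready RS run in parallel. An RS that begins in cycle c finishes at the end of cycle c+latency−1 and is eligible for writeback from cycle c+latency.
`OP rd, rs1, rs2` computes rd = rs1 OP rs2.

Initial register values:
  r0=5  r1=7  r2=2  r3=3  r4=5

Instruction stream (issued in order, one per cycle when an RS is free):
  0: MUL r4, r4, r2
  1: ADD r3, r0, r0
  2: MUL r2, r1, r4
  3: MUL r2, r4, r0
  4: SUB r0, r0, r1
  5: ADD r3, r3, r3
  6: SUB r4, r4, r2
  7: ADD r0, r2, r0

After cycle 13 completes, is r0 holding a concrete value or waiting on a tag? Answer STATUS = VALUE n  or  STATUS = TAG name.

STATUS = VALUE 48

cycle 1: issue MUL r4<-Mul1 // r0:5,r1:7,r2:2,r3:3,r4:Mul1
cycle 2: issue ADD r3<-Add1 // r0:5,r1:7,r2:2,r3:Add1,r4:Mul1
cycle 3: issue MUL r2<-Mul2 // r0:5,r1:7,r2:Mul2,r3:Add1,r4:Mul1
cycle 4: CDB Add1=10; stall // r0:5,r1:7,r2:Mul2,r3:10,r4:Mul1
cycle 5: CDB Mul1=10; issue MUL r2<-Mul1 // r0:5,r1:7,r2:Mul1,r3:10,r4:10
cycle 6: issue SUB r0<-Add1 // r0:Add1,r1:7,r2:Mul1,r3:10,r4:10
cycle 7: issue ADD r3<-Add2 // r0:Add1,r1:7,r2:Mul1,r3:Add2,r4:10
cycle 8: CDB Add1=-2; issue SUB r4<-Add1 // r0:-2,r1:7,r2:Mul1,r3:Add2,r4:Add1
cycle 9: CDB Add2=20; issue ADD r0<-Add2 // r0:Add2,r1:7,r2:Mul1,r3:20,r4:Add1
cycle 10: CDB Mul1=50 // r0:Add2,r1:7,r2:50,r3:20,r4:Add1
cycle 11: CDB Mul2=70 // r0:Add2,r1:7,r2:50,r3:20,r4:Add1
cycle 12: CDB Add1=-40 // r0:Add2,r1:7,r2:50,r3:20,r4:-40
cycle 13: CDB Add2=48 // r0:48,r1:7,r2:50,r3:20,r4:-40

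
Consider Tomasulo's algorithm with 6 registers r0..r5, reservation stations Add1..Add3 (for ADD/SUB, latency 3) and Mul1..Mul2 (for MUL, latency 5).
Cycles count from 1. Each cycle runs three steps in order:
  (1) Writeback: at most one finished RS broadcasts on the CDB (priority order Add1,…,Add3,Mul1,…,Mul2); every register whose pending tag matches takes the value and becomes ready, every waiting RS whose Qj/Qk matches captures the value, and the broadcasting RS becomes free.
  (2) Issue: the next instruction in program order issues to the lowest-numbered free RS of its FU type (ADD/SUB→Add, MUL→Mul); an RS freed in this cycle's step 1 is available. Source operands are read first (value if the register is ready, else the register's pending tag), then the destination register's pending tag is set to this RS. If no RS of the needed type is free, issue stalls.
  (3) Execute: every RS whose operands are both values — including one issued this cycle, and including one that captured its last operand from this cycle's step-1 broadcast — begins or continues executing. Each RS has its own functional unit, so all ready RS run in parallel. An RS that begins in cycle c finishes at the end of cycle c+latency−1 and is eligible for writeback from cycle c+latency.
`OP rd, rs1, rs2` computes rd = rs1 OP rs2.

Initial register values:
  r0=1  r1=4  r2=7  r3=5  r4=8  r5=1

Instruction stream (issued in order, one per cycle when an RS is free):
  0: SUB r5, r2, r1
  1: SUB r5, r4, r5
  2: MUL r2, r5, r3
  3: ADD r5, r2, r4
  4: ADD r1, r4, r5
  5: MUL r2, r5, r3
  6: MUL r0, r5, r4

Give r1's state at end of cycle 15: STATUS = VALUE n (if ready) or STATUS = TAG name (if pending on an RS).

STATUS = TAG Add3

  c1: issue SUB r5<-Add1  regs: r0:1,r1:4,r2:7,r3:5,r4:8,r5:Add1
  c2: issue SUB r5<-Add2  regs: r0:1,r1:4,r2:7,r3:5,r4:8,r5:Add2
  c3: issue MUL r2<-Mul1  regs: r0:1,r1:4,r2:Mul1,r3:5,r4:8,r5:Add2
  c4: CDB Add1=3; issue ADD r5<-Add1  regs: r0:1,r1:4,r2:Mul1,r3:5,r4:8,r5:Add1
  c5: issue ADD r1<-Add3  regs: r0:1,r1:Add3,r2:Mul1,r3:5,r4:8,r5:Add1
  c6: issue MUL r2<-Mul2  regs: r0:1,r1:Add3,r2:Mul2,r3:5,r4:8,r5:Add1
  c7: CDB Add2=5; stall  regs: r0:1,r1:Add3,r2:Mul2,r3:5,r4:8,r5:Add1
  c8: stall  regs: r0:1,r1:Add3,r2:Mul2,r3:5,r4:8,r5:Add1
  c9: stall  regs: r0:1,r1:Add3,r2:Mul2,r3:5,r4:8,r5:Add1
  c10: stall  regs: r0:1,r1:Add3,r2:Mul2,r3:5,r4:8,r5:Add1
  c11: stall  regs: r0:1,r1:Add3,r2:Mul2,r3:5,r4:8,r5:Add1
  c12: CDB Mul1=25; issue MUL r0<-Mul1  regs: r0:Mul1,r1:Add3,r2:Mul2,r3:5,r4:8,r5:Add1
  c13: -  regs: r0:Mul1,r1:Add3,r2:Mul2,r3:5,r4:8,r5:Add1
  c14: -  regs: r0:Mul1,r1:Add3,r2:Mul2,r3:5,r4:8,r5:Add1
  c15: CDB Add1=33  regs: r0:Mul1,r1:Add3,r2:Mul2,r3:5,r4:8,r5:33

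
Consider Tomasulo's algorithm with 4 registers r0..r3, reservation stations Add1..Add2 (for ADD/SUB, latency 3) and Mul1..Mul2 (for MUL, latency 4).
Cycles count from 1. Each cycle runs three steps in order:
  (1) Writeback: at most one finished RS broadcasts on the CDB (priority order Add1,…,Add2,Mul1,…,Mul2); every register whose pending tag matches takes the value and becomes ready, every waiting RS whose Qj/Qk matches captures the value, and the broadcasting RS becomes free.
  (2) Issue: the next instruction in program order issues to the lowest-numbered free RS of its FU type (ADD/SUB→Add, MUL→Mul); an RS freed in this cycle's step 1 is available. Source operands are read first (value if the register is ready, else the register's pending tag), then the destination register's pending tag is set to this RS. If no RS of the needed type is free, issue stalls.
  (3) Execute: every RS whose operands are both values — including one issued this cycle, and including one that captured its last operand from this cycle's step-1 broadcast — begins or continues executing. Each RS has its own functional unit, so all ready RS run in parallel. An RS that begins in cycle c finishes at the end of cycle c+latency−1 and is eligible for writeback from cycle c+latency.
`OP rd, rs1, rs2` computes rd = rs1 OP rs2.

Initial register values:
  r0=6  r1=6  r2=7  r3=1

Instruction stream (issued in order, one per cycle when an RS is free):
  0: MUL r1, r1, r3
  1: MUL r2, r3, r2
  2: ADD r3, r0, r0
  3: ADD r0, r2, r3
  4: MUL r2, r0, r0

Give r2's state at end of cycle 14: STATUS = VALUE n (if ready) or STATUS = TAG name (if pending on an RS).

STATUS = VALUE 361

c1: issue MUL r1<-Mul1 | r0:6,r1:Mul1,r2:7,r3:1
c2: issue MUL r2<-Mul2 | r0:6,r1:Mul1,r2:Mul2,r3:1
c3: issue ADD r3<-Add1 | r0:6,r1:Mul1,r2:Mul2,r3:Add1
c4: issue ADD r0<-Add2 | r0:Add2,r1:Mul1,r2:Mul2,r3:Add1
c5: CDB Mul1=6; issue MUL r2<-Mul1 | r0:Add2,r1:6,r2:Mul1,r3:Add1
c6: CDB Add1=12 | r0:Add2,r1:6,r2:Mul1,r3:12
c7: CDB Mul2=7 | r0:Add2,r1:6,r2:Mul1,r3:12
c8: - | r0:Add2,r1:6,r2:Mul1,r3:12
c9: - | r0:Add2,r1:6,r2:Mul1,r3:12
c10: CDB Add2=19 | r0:19,r1:6,r2:Mul1,r3:12
c11: - | r0:19,r1:6,r2:Mul1,r3:12
c12: - | r0:19,r1:6,r2:Mul1,r3:12
c13: - | r0:19,r1:6,r2:Mul1,r3:12
c14: CDB Mul1=361 | r0:19,r1:6,r2:361,r3:12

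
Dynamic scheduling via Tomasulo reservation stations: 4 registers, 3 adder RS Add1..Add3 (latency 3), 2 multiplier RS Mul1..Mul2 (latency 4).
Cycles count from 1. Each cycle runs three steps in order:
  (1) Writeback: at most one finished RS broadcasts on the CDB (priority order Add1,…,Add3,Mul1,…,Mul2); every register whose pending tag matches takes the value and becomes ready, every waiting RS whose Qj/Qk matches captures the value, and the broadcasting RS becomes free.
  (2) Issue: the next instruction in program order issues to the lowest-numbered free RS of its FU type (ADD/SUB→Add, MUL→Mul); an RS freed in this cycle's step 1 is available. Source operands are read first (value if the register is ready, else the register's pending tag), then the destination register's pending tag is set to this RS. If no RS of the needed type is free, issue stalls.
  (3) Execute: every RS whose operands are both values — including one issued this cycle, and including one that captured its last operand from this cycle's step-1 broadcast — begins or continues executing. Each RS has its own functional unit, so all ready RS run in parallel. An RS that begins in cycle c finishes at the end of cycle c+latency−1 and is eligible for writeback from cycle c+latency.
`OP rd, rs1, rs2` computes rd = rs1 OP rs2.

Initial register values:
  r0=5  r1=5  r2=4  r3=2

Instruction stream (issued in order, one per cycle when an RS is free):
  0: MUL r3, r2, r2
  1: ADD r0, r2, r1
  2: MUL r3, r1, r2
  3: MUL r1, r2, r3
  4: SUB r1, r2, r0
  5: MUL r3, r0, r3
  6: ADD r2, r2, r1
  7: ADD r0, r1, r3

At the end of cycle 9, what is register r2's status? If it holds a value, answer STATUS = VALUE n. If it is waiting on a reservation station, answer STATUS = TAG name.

cycle 1: issue MUL r3<-Mul1 // r0:5,r1:5,r2:4,r3:Mul1
cycle 2: issue ADD r0<-Add1 // r0:Add1,r1:5,r2:4,r3:Mul1
cycle 3: issue MUL r3<-Mul2 // r0:Add1,r1:5,r2:4,r3:Mul2
cycle 4: stall // r0:Add1,r1:5,r2:4,r3:Mul2
cycle 5: CDB Add1=9; stall // r0:9,r1:5,r2:4,r3:Mul2
cycle 6: CDB Mul1=16; issue MUL r1<-Mul1 // r0:9,r1:Mul1,r2:4,r3:Mul2
cycle 7: CDB Mul2=20; issue SUB r1<-Add1 // r0:9,r1:Add1,r2:4,r3:20
cycle 8: issue MUL r3<-Mul2 // r0:9,r1:Add1,r2:4,r3:Mul2
cycle 9: issue ADD r2<-Add2 // r0:9,r1:Add1,r2:Add2,r3:Mul2

STATUS = TAG Add2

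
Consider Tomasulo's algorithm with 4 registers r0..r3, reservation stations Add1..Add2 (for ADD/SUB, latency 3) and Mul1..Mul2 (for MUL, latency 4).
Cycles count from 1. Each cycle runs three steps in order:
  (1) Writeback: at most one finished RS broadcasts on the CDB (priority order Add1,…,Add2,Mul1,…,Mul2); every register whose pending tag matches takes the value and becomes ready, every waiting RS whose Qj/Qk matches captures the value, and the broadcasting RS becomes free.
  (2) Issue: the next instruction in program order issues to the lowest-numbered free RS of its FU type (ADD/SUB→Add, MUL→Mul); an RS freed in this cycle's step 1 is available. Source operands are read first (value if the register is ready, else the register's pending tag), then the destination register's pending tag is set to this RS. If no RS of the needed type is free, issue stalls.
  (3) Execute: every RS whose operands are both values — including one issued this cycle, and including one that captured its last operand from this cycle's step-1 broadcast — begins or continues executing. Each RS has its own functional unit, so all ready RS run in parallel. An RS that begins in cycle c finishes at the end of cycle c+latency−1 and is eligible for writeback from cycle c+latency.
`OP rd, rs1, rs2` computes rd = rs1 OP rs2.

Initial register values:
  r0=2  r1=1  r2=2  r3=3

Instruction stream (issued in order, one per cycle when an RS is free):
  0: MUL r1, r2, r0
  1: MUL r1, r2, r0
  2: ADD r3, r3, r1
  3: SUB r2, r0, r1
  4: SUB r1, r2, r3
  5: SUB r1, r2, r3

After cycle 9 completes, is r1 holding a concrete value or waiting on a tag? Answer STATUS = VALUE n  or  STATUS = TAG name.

cycle 1: issue MUL r1<-Mul1 // r0:2,r1:Mul1,r2:2,r3:3
cycle 2: issue MUL r1<-Mul2 // r0:2,r1:Mul2,r2:2,r3:3
cycle 3: issue ADD r3<-Add1 // r0:2,r1:Mul2,r2:2,r3:Add1
cycle 4: issue SUB r2<-Add2 // r0:2,r1:Mul2,r2:Add2,r3:Add1
cycle 5: CDB Mul1=4; stall // r0:2,r1:Mul2,r2:Add2,r3:Add1
cycle 6: CDB Mul2=4; stall // r0:2,r1:4,r2:Add2,r3:Add1
cycle 7: stall // r0:2,r1:4,r2:Add2,r3:Add1
cycle 8: stall // r0:2,r1:4,r2:Add2,r3:Add1
cycle 9: CDB Add1=7; issue SUB r1<-Add1 // r0:2,r1:Add1,r2:Add2,r3:7

STATUS = TAG Add1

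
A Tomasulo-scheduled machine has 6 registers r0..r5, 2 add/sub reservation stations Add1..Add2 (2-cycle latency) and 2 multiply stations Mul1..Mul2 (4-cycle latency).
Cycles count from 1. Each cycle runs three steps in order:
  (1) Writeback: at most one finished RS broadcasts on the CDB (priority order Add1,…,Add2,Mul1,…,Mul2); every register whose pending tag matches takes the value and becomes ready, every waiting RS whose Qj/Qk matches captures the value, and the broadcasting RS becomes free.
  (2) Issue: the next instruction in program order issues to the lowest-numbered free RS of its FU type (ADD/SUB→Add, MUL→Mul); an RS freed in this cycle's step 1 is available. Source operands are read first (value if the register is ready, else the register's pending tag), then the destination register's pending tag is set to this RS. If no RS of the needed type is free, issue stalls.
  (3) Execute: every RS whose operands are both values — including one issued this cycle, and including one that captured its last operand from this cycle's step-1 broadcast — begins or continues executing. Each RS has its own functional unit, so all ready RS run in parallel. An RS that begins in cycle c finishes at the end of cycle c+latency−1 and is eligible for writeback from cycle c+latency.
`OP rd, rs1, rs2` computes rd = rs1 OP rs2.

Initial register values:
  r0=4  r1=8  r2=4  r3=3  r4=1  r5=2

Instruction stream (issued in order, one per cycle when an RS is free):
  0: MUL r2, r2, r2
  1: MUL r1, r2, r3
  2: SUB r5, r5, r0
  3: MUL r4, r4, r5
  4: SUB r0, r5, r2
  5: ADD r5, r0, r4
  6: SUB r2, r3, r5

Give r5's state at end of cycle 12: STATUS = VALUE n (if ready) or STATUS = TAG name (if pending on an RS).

cycle 1: issue MUL r2<-Mul1 // r0:4,r1:8,r2:Mul1,r3:3,r4:1,r5:2
cycle 2: issue MUL r1<-Mul2 // r0:4,r1:Mul2,r2:Mul1,r3:3,r4:1,r5:2
cycle 3: issue SUB r5<-Add1 // r0:4,r1:Mul2,r2:Mul1,r3:3,r4:1,r5:Add1
cycle 4: stall // r0:4,r1:Mul2,r2:Mul1,r3:3,r4:1,r5:Add1
cycle 5: CDB Add1=-2; stall // r0:4,r1:Mul2,r2:Mul1,r3:3,r4:1,r5:-2
cycle 6: CDB Mul1=16; issue MUL r4<-Mul1 // r0:4,r1:Mul2,r2:16,r3:3,r4:Mul1,r5:-2
cycle 7: issue SUB r0<-Add1 // r0:Add1,r1:Mul2,r2:16,r3:3,r4:Mul1,r5:-2
cycle 8: issue ADD r5<-Add2 // r0:Add1,r1:Mul2,r2:16,r3:3,r4:Mul1,r5:Add2
cycle 9: CDB Add1=-18; issue SUB r2<-Add1 // r0:-18,r1:Mul2,r2:Add1,r3:3,r4:Mul1,r5:Add2
cycle 10: CDB Mul1=-2 // r0:-18,r1:Mul2,r2:Add1,r3:3,r4:-2,r5:Add2
cycle 11: CDB Mul2=48 // r0:-18,r1:48,r2:Add1,r3:3,r4:-2,r5:Add2
cycle 12: CDB Add2=-20 // r0:-18,r1:48,r2:Add1,r3:3,r4:-2,r5:-20

STATUS = VALUE -20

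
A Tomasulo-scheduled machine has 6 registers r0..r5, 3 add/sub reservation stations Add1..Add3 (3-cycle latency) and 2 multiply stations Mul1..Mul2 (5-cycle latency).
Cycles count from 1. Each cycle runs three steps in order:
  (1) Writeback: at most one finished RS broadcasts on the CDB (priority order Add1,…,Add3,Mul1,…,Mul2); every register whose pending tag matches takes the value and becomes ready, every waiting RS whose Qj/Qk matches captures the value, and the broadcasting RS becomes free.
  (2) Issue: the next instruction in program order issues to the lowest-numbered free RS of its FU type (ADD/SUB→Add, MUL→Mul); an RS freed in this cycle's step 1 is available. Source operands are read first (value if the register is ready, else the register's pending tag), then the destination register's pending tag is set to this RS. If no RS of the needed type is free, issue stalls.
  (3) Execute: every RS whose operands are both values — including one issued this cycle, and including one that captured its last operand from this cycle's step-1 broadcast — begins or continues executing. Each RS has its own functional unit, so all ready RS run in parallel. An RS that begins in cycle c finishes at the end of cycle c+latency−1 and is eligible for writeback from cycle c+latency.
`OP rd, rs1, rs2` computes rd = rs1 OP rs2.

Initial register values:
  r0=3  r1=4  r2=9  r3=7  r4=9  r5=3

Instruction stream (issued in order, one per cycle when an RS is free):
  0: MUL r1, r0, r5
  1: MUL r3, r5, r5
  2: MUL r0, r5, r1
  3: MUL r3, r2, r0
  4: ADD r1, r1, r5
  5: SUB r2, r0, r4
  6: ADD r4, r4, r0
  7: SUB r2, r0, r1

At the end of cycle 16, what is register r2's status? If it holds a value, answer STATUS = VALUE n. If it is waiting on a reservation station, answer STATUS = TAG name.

cycle 1: issue MUL r1<-Mul1 // r0:3,r1:Mul1,r2:9,r3:7,r4:9,r5:3
cycle 2: issue MUL r3<-Mul2 // r0:3,r1:Mul1,r2:9,r3:Mul2,r4:9,r5:3
cycle 3: stall // r0:3,r1:Mul1,r2:9,r3:Mul2,r4:9,r5:3
cycle 4: stall // r0:3,r1:Mul1,r2:9,r3:Mul2,r4:9,r5:3
cycle 5: stall // r0:3,r1:Mul1,r2:9,r3:Mul2,r4:9,r5:3
cycle 6: CDB Mul1=9; issue MUL r0<-Mul1 // r0:Mul1,r1:9,r2:9,r3:Mul2,r4:9,r5:3
cycle 7: CDB Mul2=9; issue MUL r3<-Mul2 // r0:Mul1,r1:9,r2:9,r3:Mul2,r4:9,r5:3
cycle 8: issue ADD r1<-Add1 // r0:Mul1,r1:Add1,r2:9,r3:Mul2,r4:9,r5:3
cycle 9: issue SUB r2<-Add2 // r0:Mul1,r1:Add1,r2:Add2,r3:Mul2,r4:9,r5:3
cycle 10: issue ADD r4<-Add3 // r0:Mul1,r1:Add1,r2:Add2,r3:Mul2,r4:Add3,r5:3
cycle 11: CDB Add1=12; issue SUB r2<-Add1 // r0:Mul1,r1:12,r2:Add1,r3:Mul2,r4:Add3,r5:3
cycle 12: CDB Mul1=27 // r0:27,r1:12,r2:Add1,r3:Mul2,r4:Add3,r5:3
cycle 13: - // r0:27,r1:12,r2:Add1,r3:Mul2,r4:Add3,r5:3
cycle 14: - // r0:27,r1:12,r2:Add1,r3:Mul2,r4:Add3,r5:3
cycle 15: CDB Add1=15 // r0:27,r1:12,r2:15,r3:Mul2,r4:Add3,r5:3
cycle 16: CDB Add2=18 // r0:27,r1:12,r2:15,r3:Mul2,r4:Add3,r5:3

STATUS = VALUE 15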